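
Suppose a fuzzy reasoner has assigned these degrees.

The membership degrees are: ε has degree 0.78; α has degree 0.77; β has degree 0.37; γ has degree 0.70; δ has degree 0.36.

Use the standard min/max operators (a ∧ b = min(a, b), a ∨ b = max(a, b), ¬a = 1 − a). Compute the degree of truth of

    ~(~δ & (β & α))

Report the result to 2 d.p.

~δ = 1 − 0.36 = 0.64
β & α = min(a, b) on (0.37, 0.77) = 0.37
~δ & (β & α) = min(a, b) on (0.64, 0.37) = 0.37
~(~δ & (β & α)) = 1 − 0.37 = 0.63

0.63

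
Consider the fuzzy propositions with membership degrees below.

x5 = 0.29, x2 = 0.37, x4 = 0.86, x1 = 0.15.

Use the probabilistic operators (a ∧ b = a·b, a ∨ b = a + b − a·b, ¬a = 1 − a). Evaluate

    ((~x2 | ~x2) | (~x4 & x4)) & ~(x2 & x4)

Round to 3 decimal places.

~x2 = 1 − 0.3700 = 0.6300
~x2 = 1 − 0.3700 = 0.6300
~x2 | ~x2 = a + b − a·b on (0.6300, 0.6300) = 0.8631
~x4 = 1 − 0.8600 = 0.1400
~x4 & x4 = a·b on (0.1400, 0.8600) = 0.1204
(~x2 | ~x2) | (~x4 & x4) = a + b − a·b on (0.8631, 0.1204) = 0.8796
x2 & x4 = a·b on (0.3700, 0.8600) = 0.3182
~(x2 & x4) = 1 − 0.3182 = 0.6818
((~x2 | ~x2) | (~x4 & x4)) & ~(x2 & x4) = a·b on (0.8796, 0.6818) = 0.5997

0.600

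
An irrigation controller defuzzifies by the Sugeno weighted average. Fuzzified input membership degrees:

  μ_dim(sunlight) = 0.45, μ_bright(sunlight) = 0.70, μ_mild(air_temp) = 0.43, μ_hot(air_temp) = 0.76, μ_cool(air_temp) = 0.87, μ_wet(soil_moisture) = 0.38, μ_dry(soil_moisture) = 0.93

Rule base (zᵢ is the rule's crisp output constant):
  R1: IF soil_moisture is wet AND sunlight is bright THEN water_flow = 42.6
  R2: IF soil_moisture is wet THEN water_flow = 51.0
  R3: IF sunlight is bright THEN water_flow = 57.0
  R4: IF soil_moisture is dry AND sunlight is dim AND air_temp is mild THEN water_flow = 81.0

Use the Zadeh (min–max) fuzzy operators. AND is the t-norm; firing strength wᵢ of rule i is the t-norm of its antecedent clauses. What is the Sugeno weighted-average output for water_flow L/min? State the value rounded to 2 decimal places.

58.36

R1 (z=42.6): wet=0.38, bright=0.70; AND[min(a, b)] → w = 0.38
R2 (z=51.0): wet=0.38 → w = 0.38
R3 (z=57.0): bright=0.70 → w = 0.70
R4 (z=81.0): dry=0.93, dim=0.45, mild=0.43; AND[min(a, b)] → w = 0.43
Weighted average = (0.38·42.6 + 0.38·51.0 + 0.70·57.0 + 0.43·81.0) / (0.38 + 0.38 + 0.70 + 0.43)
  = 110.2980 / 1.8900 = 58.36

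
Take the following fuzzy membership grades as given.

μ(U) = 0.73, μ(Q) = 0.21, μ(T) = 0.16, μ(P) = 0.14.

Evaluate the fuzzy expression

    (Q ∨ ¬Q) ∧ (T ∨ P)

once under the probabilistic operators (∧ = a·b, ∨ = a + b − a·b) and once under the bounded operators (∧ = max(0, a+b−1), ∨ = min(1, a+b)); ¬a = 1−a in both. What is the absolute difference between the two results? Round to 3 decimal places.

Under probabilistic:
  ¬Q = 1 − 0.2100 = 0.7900
  Q ∨ ¬Q = a + b − a·b on (0.2100, 0.7900) = 0.8341
  T ∨ P = a + b − a·b on (0.1600, 0.1400) = 0.2776
  (Q ∨ ¬Q) ∧ (T ∨ P) = a·b on (0.8341, 0.2776) = 0.2315
  → value = 0.2315
Under bounded:
  ¬Q = 1 − 0.21 = 0.79
  Q ∨ ¬Q = min(1, a+b) on (0.21, 0.79) = 1.00
  T ∨ P = min(1, a+b) on (0.16, 0.14) = 0.30
  (Q ∨ ¬Q) ∧ (T ∨ P) = max(0, a+b−1) on (1.00, 0.30) = 0.30
  → value = 0.3000
|0.2315 − 0.3000| = 0.068

0.068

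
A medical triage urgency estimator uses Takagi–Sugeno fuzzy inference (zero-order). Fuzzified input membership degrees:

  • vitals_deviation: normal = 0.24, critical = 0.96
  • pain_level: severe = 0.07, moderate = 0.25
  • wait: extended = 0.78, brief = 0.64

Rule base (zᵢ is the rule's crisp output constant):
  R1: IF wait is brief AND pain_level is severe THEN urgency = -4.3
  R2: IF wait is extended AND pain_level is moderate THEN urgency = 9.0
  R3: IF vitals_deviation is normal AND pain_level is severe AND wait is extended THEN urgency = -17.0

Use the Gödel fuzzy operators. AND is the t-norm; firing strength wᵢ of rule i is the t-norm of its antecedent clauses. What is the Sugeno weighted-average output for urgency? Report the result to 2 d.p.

R1 (z=-4.3): brief=0.64, severe=0.07; AND[min(a, b)] → w = 0.07
R2 (z=9.0): extended=0.78, moderate=0.25; AND[min(a, b)] → w = 0.25
R3 (z=-17.0): normal=0.24, severe=0.07, extended=0.78; AND[min(a, b)] → w = 0.07
Weighted average = (0.07·-4.3 + 0.25·9.0 + 0.07·-17.0) / (0.07 + 0.25 + 0.07)
  = 0.7590 / 0.3900 = 1.95

1.95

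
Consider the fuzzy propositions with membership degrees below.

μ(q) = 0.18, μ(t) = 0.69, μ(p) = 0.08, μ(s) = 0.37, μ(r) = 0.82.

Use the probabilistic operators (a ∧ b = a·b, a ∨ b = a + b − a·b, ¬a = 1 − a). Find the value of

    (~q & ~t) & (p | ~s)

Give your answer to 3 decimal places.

0.168

~q = 1 − 0.1800 = 0.8200
~t = 1 − 0.6900 = 0.3100
~q & ~t = a·b on (0.8200, 0.3100) = 0.2542
~s = 1 − 0.3700 = 0.6300
p | ~s = a + b − a·b on (0.0800, 0.6300) = 0.6596
(~q & ~t) & (p | ~s) = a·b on (0.2542, 0.6596) = 0.1677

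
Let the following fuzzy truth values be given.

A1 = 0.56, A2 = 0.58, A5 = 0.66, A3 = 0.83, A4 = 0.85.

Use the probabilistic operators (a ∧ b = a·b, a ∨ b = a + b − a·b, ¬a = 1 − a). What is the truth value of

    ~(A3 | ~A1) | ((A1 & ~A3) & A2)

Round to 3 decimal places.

~A1 = 1 − 0.5600 = 0.4400
A3 | ~A1 = a + b − a·b on (0.8300, 0.4400) = 0.9048
~(A3 | ~A1) = 1 − 0.9048 = 0.0952
~A3 = 1 − 0.8300 = 0.1700
A1 & ~A3 = a·b on (0.5600, 0.1700) = 0.0952
(A1 & ~A3) & A2 = a·b on (0.0952, 0.5800) = 0.0552
~(A3 | ~A1) | ((A1 & ~A3) & A2) = a + b − a·b on (0.0952, 0.0552) = 0.1452

0.145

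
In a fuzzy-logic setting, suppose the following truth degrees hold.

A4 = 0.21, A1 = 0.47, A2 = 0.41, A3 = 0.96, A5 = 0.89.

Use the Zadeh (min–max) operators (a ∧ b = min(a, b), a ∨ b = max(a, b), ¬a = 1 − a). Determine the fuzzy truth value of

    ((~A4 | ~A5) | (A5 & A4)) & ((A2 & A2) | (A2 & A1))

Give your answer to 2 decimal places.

~A4 = 1 − 0.21 = 0.79
~A5 = 1 − 0.89 = 0.11
~A4 | ~A5 = max(a, b) on (0.79, 0.11) = 0.79
A5 & A4 = min(a, b) on (0.89, 0.21) = 0.21
(~A4 | ~A5) | (A5 & A4) = max(a, b) on (0.79, 0.21) = 0.79
A2 & A2 = min(a, b) on (0.41, 0.41) = 0.41
A2 & A1 = min(a, b) on (0.41, 0.47) = 0.41
(A2 & A2) | (A2 & A1) = max(a, b) on (0.41, 0.41) = 0.41
((~A4 | ~A5) | (A5 & A4)) & ((A2 & A2) | (A2 & A1)) = min(a, b) on (0.79, 0.41) = 0.41

0.41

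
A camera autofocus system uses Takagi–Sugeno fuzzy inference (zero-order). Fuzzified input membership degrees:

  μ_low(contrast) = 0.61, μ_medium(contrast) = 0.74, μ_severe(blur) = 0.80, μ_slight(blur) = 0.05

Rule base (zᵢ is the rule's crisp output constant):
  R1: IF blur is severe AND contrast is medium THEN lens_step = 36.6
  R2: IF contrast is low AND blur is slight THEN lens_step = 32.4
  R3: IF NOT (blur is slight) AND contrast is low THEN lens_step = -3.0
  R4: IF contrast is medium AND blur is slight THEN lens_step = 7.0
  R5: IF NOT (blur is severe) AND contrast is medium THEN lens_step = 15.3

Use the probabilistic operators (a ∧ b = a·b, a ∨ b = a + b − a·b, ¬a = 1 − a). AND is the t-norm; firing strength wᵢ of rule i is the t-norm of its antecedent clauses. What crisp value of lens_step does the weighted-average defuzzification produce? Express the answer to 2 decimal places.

R1 (z=36.6): severe=0.80, medium=0.74; AND[a·b] → w = 0.5920
R2 (z=32.4): low=0.61, slight=0.05; AND[a·b] → w = 0.0305
R3 (z=-3.0): ¬slight=1−0.05=0.95, low=0.61; AND[a·b] → w = 0.5795
R4 (z=7.0): medium=0.74, slight=0.05; AND[a·b] → w = 0.0370
R5 (z=15.3): ¬severe=1−0.80=0.20, medium=0.74; AND[a·b] → w = 0.1480
Weighted average = (0.5920·36.6 + 0.0305·32.4 + 0.5795·-3.0 + 0.0370·7.0 + 0.1480·15.3) / (0.5920 + 0.0305 + 0.5795 + 0.0370 + 0.1480)
  = 23.4403 / 1.3870 = 16.90

16.90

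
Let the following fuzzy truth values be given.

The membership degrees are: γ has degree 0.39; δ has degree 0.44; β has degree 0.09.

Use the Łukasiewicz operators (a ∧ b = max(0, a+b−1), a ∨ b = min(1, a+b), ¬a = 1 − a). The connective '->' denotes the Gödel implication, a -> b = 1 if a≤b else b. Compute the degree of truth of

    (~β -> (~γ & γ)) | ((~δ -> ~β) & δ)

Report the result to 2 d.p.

0.44

~β = 1 − 0.09 = 0.91
~γ = 1 − 0.39 = 0.61
~γ & γ = max(0, a+b−1) on (0.61, 0.39) = 0.00
~β -> (~γ & γ)  [Gödel: 1 if a≤b else b] with a=0.91, b=0.00 → 0.00
~δ = 1 − 0.44 = 0.56
~β = 1 − 0.09 = 0.91
~δ -> ~β  [Gödel: 1 if a≤b else b] with a=0.56, b=0.91 → 1.00
(~δ -> ~β) & δ = max(0, a+b−1) on (1.00, 0.44) = 0.44
(~β -> (~γ & γ)) | ((~δ -> ~β) & δ) = min(1, a+b) on (0.00, 0.44) = 0.44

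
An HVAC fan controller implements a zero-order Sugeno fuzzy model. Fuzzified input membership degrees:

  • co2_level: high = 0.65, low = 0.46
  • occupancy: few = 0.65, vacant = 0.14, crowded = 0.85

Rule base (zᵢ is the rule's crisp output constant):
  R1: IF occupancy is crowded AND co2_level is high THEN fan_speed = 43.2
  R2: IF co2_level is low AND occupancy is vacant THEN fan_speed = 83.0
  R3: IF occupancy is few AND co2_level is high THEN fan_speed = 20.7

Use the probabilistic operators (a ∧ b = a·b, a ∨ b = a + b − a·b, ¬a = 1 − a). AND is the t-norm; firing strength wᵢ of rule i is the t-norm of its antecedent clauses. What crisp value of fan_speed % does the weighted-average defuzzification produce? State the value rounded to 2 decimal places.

R1 (z=43.2): crowded=0.85, high=0.65; AND[a·b] → w = 0.5525
R2 (z=83.0): low=0.46, vacant=0.14; AND[a·b] → w = 0.0644
R3 (z=20.7): few=0.65, high=0.65; AND[a·b] → w = 0.4225
Weighted average = (0.5525·43.2 + 0.0644·83.0 + 0.4225·20.7) / (0.5525 + 0.0644 + 0.4225)
  = 37.9590 / 1.0394 = 36.52

36.52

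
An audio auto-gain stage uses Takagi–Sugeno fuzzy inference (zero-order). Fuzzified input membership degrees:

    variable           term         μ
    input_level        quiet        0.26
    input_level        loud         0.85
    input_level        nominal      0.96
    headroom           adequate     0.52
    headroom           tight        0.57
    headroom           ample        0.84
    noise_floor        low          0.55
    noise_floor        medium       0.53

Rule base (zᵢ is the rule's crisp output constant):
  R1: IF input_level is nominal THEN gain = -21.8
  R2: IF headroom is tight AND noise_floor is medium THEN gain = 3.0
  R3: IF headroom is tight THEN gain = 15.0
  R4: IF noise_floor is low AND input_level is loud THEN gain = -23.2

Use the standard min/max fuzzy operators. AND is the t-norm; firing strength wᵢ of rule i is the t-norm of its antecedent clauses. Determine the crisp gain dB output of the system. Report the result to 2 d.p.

R1 (z=-21.8): nominal=0.96 → w = 0.96
R2 (z=3.0): tight=0.57, medium=0.53; AND[min(a, b)] → w = 0.53
R3 (z=15.0): tight=0.57 → w = 0.57
R4 (z=-23.2): low=0.55, loud=0.85; AND[min(a, b)] → w = 0.55
Weighted average = (0.96·-21.8 + 0.53·3.0 + 0.57·15.0 + 0.55·-23.2) / (0.96 + 0.53 + 0.57 + 0.55)
  = -23.5480 / 2.6100 = -9.02

-9.02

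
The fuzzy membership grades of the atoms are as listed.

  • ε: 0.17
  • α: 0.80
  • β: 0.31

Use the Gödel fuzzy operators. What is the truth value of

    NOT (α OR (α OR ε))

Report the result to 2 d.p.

0.20

α OR ε = max(a, b) on (0.80, 0.17) = 0.80
α OR (α OR ε) = max(a, b) on (0.80, 0.80) = 0.80
NOT (α OR (α OR ε)) = 1 − 0.80 = 0.20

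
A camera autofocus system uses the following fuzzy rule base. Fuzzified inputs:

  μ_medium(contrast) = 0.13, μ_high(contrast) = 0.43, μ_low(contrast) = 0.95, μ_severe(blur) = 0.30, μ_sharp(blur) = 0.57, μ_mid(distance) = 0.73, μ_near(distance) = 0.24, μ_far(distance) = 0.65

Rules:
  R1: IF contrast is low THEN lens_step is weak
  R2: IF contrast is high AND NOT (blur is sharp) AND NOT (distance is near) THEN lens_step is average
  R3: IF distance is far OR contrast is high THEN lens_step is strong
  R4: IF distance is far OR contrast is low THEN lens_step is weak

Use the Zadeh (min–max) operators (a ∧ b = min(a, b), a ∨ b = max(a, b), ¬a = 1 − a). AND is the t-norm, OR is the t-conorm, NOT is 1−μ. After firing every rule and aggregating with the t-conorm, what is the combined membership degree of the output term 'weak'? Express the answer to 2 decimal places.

R1: low=0.95 → w = 0.95
R2: high=0.43, ¬sharp=1−0.57=0.43, ¬near=1−0.24=0.76; AND[min(a, b)] → w = 0.43
R3: far=0.65, high=0.43; OR[max(a, b)] → w = 0.65
R4: far=0.65, low=0.95; OR[max(a, b)] → w = 0.95
Rules with consequent 'weak': {R1, R4} → strengths 0.95, 0.95
Aggregate via t-conorm [max(a, b)]: 0.95

0.95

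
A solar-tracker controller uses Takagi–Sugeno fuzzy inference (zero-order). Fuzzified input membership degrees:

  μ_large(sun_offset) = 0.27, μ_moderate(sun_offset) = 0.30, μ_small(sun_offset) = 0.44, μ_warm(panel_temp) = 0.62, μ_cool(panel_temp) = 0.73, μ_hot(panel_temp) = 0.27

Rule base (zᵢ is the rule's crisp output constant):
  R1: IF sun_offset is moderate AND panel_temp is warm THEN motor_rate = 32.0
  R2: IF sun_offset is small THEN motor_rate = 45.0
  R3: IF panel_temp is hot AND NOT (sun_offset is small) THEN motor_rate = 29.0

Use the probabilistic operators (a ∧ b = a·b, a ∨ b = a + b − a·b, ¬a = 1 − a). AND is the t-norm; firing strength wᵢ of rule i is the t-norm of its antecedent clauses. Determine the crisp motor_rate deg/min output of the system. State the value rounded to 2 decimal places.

R1 (z=32.0): moderate=0.30, warm=0.62; AND[a·b] → w = 0.1860
R2 (z=45.0): small=0.44 → w = 0.4400
R3 (z=29.0): hot=0.27, ¬small=1−0.44=0.56; AND[a·b] → w = 0.1512
Weighted average = (0.1860·32.0 + 0.4400·45.0 + 0.1512·29.0) / (0.1860 + 0.4400 + 0.1512)
  = 30.1368 / 0.7772 = 38.78

38.78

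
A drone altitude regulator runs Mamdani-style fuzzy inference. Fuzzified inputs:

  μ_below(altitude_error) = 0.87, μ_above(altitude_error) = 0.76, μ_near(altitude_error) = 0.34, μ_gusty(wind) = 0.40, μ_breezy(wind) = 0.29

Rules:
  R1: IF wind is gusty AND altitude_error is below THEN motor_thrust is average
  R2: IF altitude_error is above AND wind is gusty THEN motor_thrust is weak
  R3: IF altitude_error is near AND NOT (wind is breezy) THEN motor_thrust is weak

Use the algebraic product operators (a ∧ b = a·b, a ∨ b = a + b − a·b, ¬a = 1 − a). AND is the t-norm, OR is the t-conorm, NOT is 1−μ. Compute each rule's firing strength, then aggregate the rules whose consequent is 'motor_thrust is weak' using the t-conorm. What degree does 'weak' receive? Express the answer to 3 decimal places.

0.472

R1: gusty=0.40, below=0.87; AND[a·b] → w = 0.3480
R2: above=0.76, gusty=0.40; AND[a·b] → w = 0.3040
R3: near=0.34, ¬breezy=1−0.29=0.71; AND[a·b] → w = 0.2414
Rules with consequent 'weak': {R2, R3} → strengths 0.3040, 0.2414
Aggregate via t-conorm [a + b − a·b]: 0.4720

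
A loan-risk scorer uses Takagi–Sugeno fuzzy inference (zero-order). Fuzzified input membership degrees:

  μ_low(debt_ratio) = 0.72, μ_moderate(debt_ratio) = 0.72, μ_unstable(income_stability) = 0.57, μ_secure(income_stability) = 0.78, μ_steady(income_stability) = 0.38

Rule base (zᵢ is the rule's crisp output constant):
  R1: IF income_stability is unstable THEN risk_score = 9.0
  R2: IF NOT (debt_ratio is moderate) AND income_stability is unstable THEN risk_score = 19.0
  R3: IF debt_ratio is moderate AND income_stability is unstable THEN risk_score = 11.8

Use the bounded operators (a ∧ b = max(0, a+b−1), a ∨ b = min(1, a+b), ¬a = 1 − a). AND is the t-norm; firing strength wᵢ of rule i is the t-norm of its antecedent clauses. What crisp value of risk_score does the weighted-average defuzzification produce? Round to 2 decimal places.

9.94

R1 (z=9.0): unstable=0.57 → w = 0.57
R2 (z=19.0): ¬moderate=1−0.72=0.28, unstable=0.57; AND[max(0, a+b−1)] → w = 0.00
R3 (z=11.8): moderate=0.72, unstable=0.57; AND[max(0, a+b−1)] → w = 0.29
Weighted average = (0.57·9.0 + 0.00·19.0 + 0.29·11.8) / (0.57 + 0.00 + 0.29)
  = 8.5520 / 0.8600 = 9.94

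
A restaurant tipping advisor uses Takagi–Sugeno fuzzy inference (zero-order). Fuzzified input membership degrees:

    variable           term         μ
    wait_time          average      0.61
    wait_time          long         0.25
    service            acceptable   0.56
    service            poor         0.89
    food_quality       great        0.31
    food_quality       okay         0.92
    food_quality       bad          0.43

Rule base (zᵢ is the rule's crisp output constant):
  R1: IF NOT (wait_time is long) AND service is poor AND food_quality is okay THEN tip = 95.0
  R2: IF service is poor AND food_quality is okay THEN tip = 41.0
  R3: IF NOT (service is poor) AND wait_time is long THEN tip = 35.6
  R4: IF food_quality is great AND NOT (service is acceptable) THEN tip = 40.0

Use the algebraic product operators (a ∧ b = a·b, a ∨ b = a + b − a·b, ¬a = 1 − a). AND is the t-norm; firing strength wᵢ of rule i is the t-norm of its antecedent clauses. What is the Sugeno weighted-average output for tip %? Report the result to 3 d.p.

R1 (z=95.0): ¬long=1−0.25=0.75, poor=0.89, okay=0.92; AND[a·b] → w = 0.6141
R2 (z=41.0): poor=0.89, okay=0.92; AND[a·b] → w = 0.8188
R3 (z=35.6): ¬poor=1−0.89=0.11, long=0.25; AND[a·b] → w = 0.0275
R4 (z=40.0): great=0.31, ¬acceptable=1−0.56=0.44; AND[a·b] → w = 0.1364
Weighted average = (0.6141·95.0 + 0.8188·41.0 + 0.0275·35.6 + 0.1364·40.0) / (0.6141 + 0.8188 + 0.0275 + 0.1364)
  = 98.3453 / 1.5968 = 61.589

61.589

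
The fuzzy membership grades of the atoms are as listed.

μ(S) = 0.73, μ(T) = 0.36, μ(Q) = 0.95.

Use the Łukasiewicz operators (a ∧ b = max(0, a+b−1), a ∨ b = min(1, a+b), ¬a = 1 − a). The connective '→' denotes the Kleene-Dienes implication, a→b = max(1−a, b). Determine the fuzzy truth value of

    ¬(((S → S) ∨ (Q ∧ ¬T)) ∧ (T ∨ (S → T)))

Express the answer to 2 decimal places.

0.28

S → S  [Kleene-Dienes: max(1−a, b)] with a=0.73, b=0.73 → 0.73
¬T = 1 − 0.36 = 0.64
Q ∧ ¬T = max(0, a+b−1) on (0.95, 0.64) = 0.59
(S → S) ∨ (Q ∧ ¬T) = min(1, a+b) on (0.73, 0.59) = 1.00
S → T  [Kleene-Dienes: max(1−a, b)] with a=0.73, b=0.36 → 0.36
T ∨ (S → T) = min(1, a+b) on (0.36, 0.36) = 0.72
((S → S) ∨ (Q ∧ ¬T)) ∧ (T ∨ (S → T)) = max(0, a+b−1) on (1.00, 0.72) = 0.72
¬(((S → S) ∨ (Q ∧ ¬T)) ∧ (T ∨ (S → T))) = 1 − 0.72 = 0.28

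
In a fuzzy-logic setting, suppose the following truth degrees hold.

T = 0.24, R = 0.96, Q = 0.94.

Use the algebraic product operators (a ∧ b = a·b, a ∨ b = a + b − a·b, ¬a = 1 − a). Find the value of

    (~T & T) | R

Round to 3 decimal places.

~T = 1 − 0.2400 = 0.7600
~T & T = a·b on (0.7600, 0.2400) = 0.1824
(~T & T) | R = a + b − a·b on (0.1824, 0.9600) = 0.9673

0.967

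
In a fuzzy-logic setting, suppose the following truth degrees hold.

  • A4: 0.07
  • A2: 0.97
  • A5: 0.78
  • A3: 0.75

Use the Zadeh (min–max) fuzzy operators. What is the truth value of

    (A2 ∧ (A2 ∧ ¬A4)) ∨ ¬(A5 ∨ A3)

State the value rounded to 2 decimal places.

0.93

¬A4 = 1 − 0.07 = 0.93
A2 ∧ ¬A4 = min(a, b) on (0.97, 0.93) = 0.93
A2 ∧ (A2 ∧ ¬A4) = min(a, b) on (0.97, 0.93) = 0.93
A5 ∨ A3 = max(a, b) on (0.78, 0.75) = 0.78
¬(A5 ∨ A3) = 1 − 0.78 = 0.22
(A2 ∧ (A2 ∧ ¬A4)) ∨ ¬(A5 ∨ A3) = max(a, b) on (0.93, 0.22) = 0.93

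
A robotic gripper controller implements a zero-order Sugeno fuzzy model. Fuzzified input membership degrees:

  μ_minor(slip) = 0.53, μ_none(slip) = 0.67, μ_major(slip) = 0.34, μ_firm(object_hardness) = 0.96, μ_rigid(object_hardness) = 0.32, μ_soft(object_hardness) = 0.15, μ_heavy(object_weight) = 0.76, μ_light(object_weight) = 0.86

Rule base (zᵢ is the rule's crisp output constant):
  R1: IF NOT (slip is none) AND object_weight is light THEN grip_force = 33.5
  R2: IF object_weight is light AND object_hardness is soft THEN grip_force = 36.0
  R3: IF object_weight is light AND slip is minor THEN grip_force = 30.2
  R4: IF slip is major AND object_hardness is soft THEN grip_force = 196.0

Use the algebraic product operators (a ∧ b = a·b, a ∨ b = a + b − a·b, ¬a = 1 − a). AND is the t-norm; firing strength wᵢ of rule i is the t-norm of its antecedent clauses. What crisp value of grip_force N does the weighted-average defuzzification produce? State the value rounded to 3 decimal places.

R1 (z=33.5): ¬none=1−0.67=0.33, light=0.86; AND[a·b] → w = 0.2838
R2 (z=36.0): light=0.86, soft=0.15; AND[a·b] → w = 0.1290
R3 (z=30.2): light=0.86, minor=0.53; AND[a·b] → w = 0.4558
R4 (z=196.0): major=0.34, soft=0.15; AND[a·b] → w = 0.0510
Weighted average = (0.2838·33.5 + 0.1290·36.0 + 0.4558·30.2 + 0.0510·196.0) / (0.2838 + 0.1290 + 0.4558 + 0.0510)
  = 37.9125 / 0.9196 = 41.227

41.227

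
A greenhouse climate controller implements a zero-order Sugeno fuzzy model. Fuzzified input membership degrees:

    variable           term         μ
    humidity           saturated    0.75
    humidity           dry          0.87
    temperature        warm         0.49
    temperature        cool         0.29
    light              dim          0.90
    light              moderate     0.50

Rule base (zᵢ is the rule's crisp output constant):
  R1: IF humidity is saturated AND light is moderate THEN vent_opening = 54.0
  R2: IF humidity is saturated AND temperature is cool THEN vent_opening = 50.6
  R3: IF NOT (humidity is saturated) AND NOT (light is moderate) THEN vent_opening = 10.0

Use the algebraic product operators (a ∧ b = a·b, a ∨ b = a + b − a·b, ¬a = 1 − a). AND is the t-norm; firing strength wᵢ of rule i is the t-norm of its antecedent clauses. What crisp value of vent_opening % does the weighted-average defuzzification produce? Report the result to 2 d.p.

45.30

R1 (z=54.0): saturated=0.75, moderate=0.50; AND[a·b] → w = 0.3750
R2 (z=50.6): saturated=0.75, cool=0.29; AND[a·b] → w = 0.2175
R3 (z=10.0): ¬saturated=1−0.75=0.25, ¬moderate=1−0.50=0.50; AND[a·b] → w = 0.1250
Weighted average = (0.3750·54.0 + 0.2175·50.6 + 0.1250·10.0) / (0.3750 + 0.2175 + 0.1250)
  = 32.5055 / 0.7175 = 45.30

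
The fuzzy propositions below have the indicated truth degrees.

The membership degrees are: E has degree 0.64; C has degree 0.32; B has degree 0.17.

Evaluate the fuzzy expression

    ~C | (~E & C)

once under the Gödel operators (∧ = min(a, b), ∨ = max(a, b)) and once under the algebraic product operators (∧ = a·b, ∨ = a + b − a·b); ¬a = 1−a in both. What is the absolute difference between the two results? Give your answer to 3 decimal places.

0.037

Under Gödel:
  ~C = 1 − 0.32 = 0.68
  ~E = 1 − 0.64 = 0.36
  ~E & C = min(a, b) on (0.36, 0.32) = 0.32
  ~C | (~E & C) = max(a, b) on (0.68, 0.32) = 0.68
  → value = 0.6800
Under algebraic product:
  ~C = 1 − 0.3200 = 0.6800
  ~E = 1 − 0.6400 = 0.3600
  ~E & C = a·b on (0.3600, 0.3200) = 0.1152
  ~C | (~E & C) = a + b − a·b on (0.6800, 0.1152) = 0.7169
  → value = 0.7169
|0.6800 − 0.7169| = 0.037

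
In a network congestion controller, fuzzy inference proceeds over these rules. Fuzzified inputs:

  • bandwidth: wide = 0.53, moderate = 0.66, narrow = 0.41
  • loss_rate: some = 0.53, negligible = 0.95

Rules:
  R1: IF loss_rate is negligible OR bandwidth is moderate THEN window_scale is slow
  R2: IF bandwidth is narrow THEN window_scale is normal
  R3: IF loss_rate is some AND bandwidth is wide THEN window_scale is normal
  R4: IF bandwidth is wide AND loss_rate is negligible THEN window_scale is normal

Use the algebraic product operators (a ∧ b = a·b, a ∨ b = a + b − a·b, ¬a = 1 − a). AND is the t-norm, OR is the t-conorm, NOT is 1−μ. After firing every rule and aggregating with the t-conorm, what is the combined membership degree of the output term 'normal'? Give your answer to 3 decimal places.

R1: negligible=0.95, moderate=0.66; OR[a + b − a·b] → w = 0.9830
R2: narrow=0.41 → w = 0.4100
R3: some=0.53, wide=0.53; AND[a·b] → w = 0.2809
R4: wide=0.53, negligible=0.95; AND[a·b] → w = 0.5035
Rules with consequent 'normal': {R2, R3, R4} → strengths 0.4100, 0.2809, 0.5035
Aggregate via t-conorm [a + b − a·b]: 0.7894

0.789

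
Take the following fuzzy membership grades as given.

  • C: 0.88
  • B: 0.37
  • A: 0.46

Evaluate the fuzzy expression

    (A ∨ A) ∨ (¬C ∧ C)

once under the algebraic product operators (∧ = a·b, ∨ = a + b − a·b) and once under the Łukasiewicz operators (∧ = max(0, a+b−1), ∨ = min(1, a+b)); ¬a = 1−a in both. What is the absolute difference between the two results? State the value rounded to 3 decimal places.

Under algebraic product:
  A ∨ A = a + b − a·b on (0.4600, 0.4600) = 0.7084
  ¬C = 1 − 0.8800 = 0.1200
  ¬C ∧ C = a·b on (0.1200, 0.8800) = 0.1056
  (A ∨ A) ∨ (¬C ∧ C) = a + b − a·b on (0.7084, 0.1056) = 0.7392
  → value = 0.7392
Under Łukasiewicz:
  A ∨ A = min(1, a+b) on (0.46, 0.46) = 0.92
  ¬C = 1 − 0.88 = 0.12
  ¬C ∧ C = max(0, a+b−1) on (0.12, 0.88) = 0.00
  (A ∨ A) ∨ (¬C ∧ C) = min(1, a+b) on (0.92, 0.00) = 0.92
  → value = 0.9200
|0.7392 − 0.9200| = 0.181

0.181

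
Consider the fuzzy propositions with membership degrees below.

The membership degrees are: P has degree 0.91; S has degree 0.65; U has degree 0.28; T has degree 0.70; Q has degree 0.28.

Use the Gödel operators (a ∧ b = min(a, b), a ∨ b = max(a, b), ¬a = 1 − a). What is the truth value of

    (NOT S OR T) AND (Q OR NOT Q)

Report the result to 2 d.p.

NOT S = 1 − 0.65 = 0.35
NOT S OR T = max(a, b) on (0.35, 0.70) = 0.70
NOT Q = 1 − 0.28 = 0.72
Q OR NOT Q = max(a, b) on (0.28, 0.72) = 0.72
(NOT S OR T) AND (Q OR NOT Q) = min(a, b) on (0.70, 0.72) = 0.70

0.70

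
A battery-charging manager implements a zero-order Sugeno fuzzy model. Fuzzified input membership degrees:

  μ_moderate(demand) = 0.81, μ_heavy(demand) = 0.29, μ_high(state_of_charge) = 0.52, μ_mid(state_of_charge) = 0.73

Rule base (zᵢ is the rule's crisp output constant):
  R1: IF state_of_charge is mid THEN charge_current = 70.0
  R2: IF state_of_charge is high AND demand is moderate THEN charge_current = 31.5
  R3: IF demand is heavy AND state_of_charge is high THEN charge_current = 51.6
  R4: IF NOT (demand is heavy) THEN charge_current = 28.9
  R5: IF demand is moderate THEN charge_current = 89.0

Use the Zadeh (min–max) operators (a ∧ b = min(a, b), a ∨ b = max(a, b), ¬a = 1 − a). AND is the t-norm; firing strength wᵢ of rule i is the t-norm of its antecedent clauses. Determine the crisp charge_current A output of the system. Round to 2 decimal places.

R1 (z=70.0): mid=0.73 → w = 0.73
R2 (z=31.5): high=0.52, moderate=0.81; AND[min(a, b)] → w = 0.52
R3 (z=51.6): heavy=0.29, high=0.52; AND[min(a, b)] → w = 0.29
R4 (z=28.9): ¬heavy=1−0.29=0.71 → w = 0.71
R5 (z=89.0): moderate=0.81 → w = 0.81
Weighted average = (0.73·70.0 + 0.52·31.5 + 0.29·51.6 + 0.71·28.9 + 0.81·89.0) / (0.73 + 0.52 + 0.29 + 0.71 + 0.81)
  = 175.0530 / 3.0600 = 57.21

57.21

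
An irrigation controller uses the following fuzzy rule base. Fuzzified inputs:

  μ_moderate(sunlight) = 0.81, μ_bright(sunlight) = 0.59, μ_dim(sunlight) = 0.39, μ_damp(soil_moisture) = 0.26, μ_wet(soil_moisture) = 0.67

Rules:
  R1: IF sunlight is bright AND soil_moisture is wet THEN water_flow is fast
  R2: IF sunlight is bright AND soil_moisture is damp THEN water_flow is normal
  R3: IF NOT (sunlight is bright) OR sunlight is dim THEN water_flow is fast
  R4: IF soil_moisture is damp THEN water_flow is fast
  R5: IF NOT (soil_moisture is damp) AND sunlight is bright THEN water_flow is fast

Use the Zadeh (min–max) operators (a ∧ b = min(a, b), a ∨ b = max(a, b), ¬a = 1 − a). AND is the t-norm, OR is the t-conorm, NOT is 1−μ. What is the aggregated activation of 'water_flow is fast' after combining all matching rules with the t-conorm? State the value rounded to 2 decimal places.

R1: bright=0.59, wet=0.67; AND[min(a, b)] → w = 0.59
R2: bright=0.59, damp=0.26; AND[min(a, b)] → w = 0.26
R3: ¬bright=1−0.59=0.41, dim=0.39; OR[max(a, b)] → w = 0.41
R4: damp=0.26 → w = 0.26
R5: ¬damp=1−0.26=0.74, bright=0.59; AND[min(a, b)] → w = 0.59
Rules with consequent 'fast': {R1, R3, R4, R5} → strengths 0.59, 0.41, 0.26, 0.59
Aggregate via t-conorm [max(a, b)]: 0.59

0.59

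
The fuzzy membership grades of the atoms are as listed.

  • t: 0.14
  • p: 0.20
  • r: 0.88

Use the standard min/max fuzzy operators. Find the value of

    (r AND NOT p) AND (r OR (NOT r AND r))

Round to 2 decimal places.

0.80

NOT p = 1 − 0.20 = 0.80
r AND NOT p = min(a, b) on (0.88, 0.80) = 0.80
NOT r = 1 − 0.88 = 0.12
NOT r AND r = min(a, b) on (0.12, 0.88) = 0.12
r OR (NOT r AND r) = max(a, b) on (0.88, 0.12) = 0.88
(r AND NOT p) AND (r OR (NOT r AND r)) = min(a, b) on (0.80, 0.88) = 0.80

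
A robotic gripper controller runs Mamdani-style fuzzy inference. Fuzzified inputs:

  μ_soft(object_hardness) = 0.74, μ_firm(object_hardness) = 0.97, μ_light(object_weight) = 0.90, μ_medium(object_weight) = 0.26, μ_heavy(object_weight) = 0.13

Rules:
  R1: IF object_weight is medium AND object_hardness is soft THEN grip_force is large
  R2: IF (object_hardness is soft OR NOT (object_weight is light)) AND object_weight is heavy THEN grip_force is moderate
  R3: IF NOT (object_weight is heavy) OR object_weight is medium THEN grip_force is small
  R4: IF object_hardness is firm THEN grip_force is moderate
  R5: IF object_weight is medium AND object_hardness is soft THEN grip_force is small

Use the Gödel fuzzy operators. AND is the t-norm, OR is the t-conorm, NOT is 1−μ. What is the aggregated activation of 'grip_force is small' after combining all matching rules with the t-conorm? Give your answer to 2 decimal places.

0.87

R1: medium=0.26, soft=0.74; AND[min(a, b)] → w = 0.26
R2: (soft=0.74 OR ¬light=1−0.90=0.10) = 0.74; AND[min(a, b)] with heavy=0.13 → w = 0.13
R3: ¬heavy=1−0.13=0.87, medium=0.26; OR[max(a, b)] → w = 0.87
R4: firm=0.97 → w = 0.97
R5: medium=0.26, soft=0.74; AND[min(a, b)] → w = 0.26
Rules with consequent 'small': {R3, R5} → strengths 0.87, 0.26
Aggregate via t-conorm [max(a, b)]: 0.87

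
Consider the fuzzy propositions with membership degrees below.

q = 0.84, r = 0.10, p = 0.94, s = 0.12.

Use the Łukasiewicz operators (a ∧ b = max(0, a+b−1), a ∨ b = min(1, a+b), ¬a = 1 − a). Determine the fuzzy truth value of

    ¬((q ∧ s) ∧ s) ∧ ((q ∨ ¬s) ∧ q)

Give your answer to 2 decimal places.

q ∧ s = max(0, a+b−1) on (0.84, 0.12) = 0.00
(q ∧ s) ∧ s = max(0, a+b−1) on (0.00, 0.12) = 0.00
¬((q ∧ s) ∧ s) = 1 − 0.00 = 1.00
¬s = 1 − 0.12 = 0.88
q ∨ ¬s = min(1, a+b) on (0.84, 0.88) = 1.00
(q ∨ ¬s) ∧ q = max(0, a+b−1) on (1.00, 0.84) = 0.84
¬((q ∧ s) ∧ s) ∧ ((q ∨ ¬s) ∧ q) = max(0, a+b−1) on (1.00, 0.84) = 0.84

0.84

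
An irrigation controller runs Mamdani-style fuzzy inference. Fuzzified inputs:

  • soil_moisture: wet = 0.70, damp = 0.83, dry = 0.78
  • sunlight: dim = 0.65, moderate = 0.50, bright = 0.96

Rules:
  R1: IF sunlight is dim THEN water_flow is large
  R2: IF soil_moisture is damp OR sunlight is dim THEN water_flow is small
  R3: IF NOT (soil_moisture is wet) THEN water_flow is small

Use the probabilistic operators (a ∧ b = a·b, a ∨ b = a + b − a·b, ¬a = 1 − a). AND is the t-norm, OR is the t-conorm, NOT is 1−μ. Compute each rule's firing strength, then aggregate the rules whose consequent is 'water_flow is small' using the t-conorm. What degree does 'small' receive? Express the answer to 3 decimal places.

R1: dim=0.65 → w = 0.6500
R2: damp=0.83, dim=0.65; OR[a + b − a·b] → w = 0.9405
R3: ¬wet=1−0.70=0.30 → w = 0.3000
Rules with consequent 'small': {R2, R3} → strengths 0.9405, 0.3000
Aggregate via t-conorm [a + b − a·b]: 0.9583

0.958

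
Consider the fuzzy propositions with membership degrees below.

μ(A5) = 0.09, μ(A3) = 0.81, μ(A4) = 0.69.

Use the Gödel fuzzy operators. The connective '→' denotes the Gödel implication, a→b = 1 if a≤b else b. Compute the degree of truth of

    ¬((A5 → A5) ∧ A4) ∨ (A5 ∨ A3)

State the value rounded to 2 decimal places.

A5 → A5  [Gödel: 1 if a≤b else b] with a=0.09, b=0.09 → 1.00
(A5 → A5) ∧ A4 = min(a, b) on (1.00, 0.69) = 0.69
¬((A5 → A5) ∧ A4) = 1 − 0.69 = 0.31
A5 ∨ A3 = max(a, b) on (0.09, 0.81) = 0.81
¬((A5 → A5) ∧ A4) ∨ (A5 ∨ A3) = max(a, b) on (0.31, 0.81) = 0.81

0.81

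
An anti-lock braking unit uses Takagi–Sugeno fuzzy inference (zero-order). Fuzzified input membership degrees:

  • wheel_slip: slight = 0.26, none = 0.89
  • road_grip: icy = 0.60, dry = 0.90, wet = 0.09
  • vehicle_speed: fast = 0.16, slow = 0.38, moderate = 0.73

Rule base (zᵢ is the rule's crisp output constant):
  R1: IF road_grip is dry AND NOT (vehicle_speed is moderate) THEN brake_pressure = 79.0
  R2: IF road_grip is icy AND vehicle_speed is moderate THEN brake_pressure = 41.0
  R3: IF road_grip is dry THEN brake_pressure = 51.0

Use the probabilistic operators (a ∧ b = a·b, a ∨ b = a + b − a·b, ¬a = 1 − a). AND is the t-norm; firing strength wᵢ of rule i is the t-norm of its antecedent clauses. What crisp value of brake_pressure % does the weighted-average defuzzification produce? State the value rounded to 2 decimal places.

52.53

R1 (z=79.0): dry=0.90, ¬moderate=1−0.73=0.27; AND[a·b] → w = 0.2430
R2 (z=41.0): icy=0.60, moderate=0.73; AND[a·b] → w = 0.4380
R3 (z=51.0): dry=0.90 → w = 0.9000
Weighted average = (0.2430·79.0 + 0.4380·41.0 + 0.9000·51.0) / (0.2430 + 0.4380 + 0.9000)
  = 83.0550 / 1.5810 = 52.53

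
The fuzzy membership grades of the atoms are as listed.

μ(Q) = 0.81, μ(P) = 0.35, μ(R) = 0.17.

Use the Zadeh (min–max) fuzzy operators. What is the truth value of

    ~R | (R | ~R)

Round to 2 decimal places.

0.83

~R = 1 − 0.17 = 0.83
~R = 1 − 0.17 = 0.83
R | ~R = max(a, b) on (0.17, 0.83) = 0.83
~R | (R | ~R) = max(a, b) on (0.83, 0.83) = 0.83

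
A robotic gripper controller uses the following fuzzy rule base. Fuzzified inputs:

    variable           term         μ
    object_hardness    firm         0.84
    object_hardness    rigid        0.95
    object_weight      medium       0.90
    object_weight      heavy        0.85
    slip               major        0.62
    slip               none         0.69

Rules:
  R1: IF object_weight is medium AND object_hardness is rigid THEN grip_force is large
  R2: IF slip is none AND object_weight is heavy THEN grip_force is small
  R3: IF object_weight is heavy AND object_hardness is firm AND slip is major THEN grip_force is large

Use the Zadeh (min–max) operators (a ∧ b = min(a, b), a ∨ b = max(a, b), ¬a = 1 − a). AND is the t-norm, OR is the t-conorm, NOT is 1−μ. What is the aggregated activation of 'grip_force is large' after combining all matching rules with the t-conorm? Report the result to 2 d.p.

0.90

R1: medium=0.90, rigid=0.95; AND[min(a, b)] → w = 0.90
R2: none=0.69, heavy=0.85; AND[min(a, b)] → w = 0.69
R3: heavy=0.85, firm=0.84, major=0.62; AND[min(a, b)] → w = 0.62
Rules with consequent 'large': {R1, R3} → strengths 0.90, 0.62
Aggregate via t-conorm [max(a, b)]: 0.90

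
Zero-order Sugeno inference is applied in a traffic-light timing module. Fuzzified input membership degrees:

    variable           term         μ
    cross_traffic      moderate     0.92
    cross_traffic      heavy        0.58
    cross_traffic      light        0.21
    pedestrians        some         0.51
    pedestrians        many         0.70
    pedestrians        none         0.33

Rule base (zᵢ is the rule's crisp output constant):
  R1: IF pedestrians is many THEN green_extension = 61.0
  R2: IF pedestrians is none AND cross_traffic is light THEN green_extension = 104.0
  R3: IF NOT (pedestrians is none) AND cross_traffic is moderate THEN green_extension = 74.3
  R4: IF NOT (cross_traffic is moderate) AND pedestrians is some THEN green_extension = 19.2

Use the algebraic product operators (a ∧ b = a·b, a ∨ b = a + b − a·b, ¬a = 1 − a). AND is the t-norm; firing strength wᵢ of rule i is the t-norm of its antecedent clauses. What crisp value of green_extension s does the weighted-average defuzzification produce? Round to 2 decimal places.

R1 (z=61.0): many=0.70 → w = 0.7000
R2 (z=104.0): none=0.33, light=0.21; AND[a·b] → w = 0.0693
R3 (z=74.3): ¬none=1−0.33=0.67, moderate=0.92; AND[a·b] → w = 0.6164
R4 (z=19.2): ¬moderate=1−0.92=0.08, some=0.51; AND[a·b] → w = 0.0408
Weighted average = (0.7000·61.0 + 0.0693·104.0 + 0.6164·74.3 + 0.0408·19.2) / (0.7000 + 0.0693 + 0.6164 + 0.0408)
  = 96.4891 / 1.4265 = 67.64

67.64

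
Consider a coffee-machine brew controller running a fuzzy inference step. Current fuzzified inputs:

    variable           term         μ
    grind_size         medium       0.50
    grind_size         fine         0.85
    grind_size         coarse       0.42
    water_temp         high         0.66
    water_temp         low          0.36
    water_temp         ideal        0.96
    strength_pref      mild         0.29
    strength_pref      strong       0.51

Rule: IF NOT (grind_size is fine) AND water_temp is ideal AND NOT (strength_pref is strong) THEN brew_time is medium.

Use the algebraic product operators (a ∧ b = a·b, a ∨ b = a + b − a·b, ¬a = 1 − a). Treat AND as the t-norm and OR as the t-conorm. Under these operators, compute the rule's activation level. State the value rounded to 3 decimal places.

0.071

firing strength: ¬fine=1−0.85=0.15, ideal=0.96, ¬strong=1−0.51=0.49; AND[a·b] → w = 0.0706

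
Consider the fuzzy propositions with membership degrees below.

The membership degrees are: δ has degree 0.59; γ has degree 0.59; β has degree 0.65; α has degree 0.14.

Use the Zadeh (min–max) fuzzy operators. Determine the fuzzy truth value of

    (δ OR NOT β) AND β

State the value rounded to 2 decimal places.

0.59

NOT β = 1 − 0.65 = 0.35
δ OR NOT β = max(a, b) on (0.59, 0.35) = 0.59
(δ OR NOT β) AND β = min(a, b) on (0.59, 0.65) = 0.59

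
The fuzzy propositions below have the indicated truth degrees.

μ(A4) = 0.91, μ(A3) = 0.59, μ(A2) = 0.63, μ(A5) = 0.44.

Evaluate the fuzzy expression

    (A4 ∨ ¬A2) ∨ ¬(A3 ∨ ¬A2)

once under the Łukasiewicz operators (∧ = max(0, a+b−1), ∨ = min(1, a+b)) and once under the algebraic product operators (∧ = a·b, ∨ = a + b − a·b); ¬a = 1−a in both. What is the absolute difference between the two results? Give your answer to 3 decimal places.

0.042

Under Łukasiewicz:
  ¬A2 = 1 − 0.63 = 0.37
  A4 ∨ ¬A2 = min(1, a+b) on (0.91, 0.37) = 1.00
  ¬A2 = 1 − 0.63 = 0.37
  A3 ∨ ¬A2 = min(1, a+b) on (0.59, 0.37) = 0.96
  ¬(A3 ∨ ¬A2) = 1 − 0.96 = 0.04
  (A4 ∨ ¬A2) ∨ ¬(A3 ∨ ¬A2) = min(1, a+b) on (1.00, 0.04) = 1.00
  → value = 1.0000
Under algebraic product:
  ¬A2 = 1 − 0.6300 = 0.3700
  A4 ∨ ¬A2 = a + b − a·b on (0.9100, 0.3700) = 0.9433
  ¬A2 = 1 − 0.6300 = 0.3700
  A3 ∨ ¬A2 = a + b − a·b on (0.5900, 0.3700) = 0.7417
  ¬(A3 ∨ ¬A2) = 1 − 0.7417 = 0.2583
  (A4 ∨ ¬A2) ∨ ¬(A3 ∨ ¬A2) = a + b − a·b on (0.9433, 0.2583) = 0.9579
  → value = 0.9579
|1.0000 − 0.9579| = 0.042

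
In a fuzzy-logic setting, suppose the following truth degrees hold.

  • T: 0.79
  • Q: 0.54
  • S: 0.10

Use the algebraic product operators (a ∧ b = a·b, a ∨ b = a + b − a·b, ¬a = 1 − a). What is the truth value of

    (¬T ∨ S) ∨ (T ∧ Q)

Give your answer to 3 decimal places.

0.592

¬T = 1 − 0.7900 = 0.2100
¬T ∨ S = a + b − a·b on (0.2100, 0.1000) = 0.2890
T ∧ Q = a·b on (0.7900, 0.5400) = 0.4266
(¬T ∨ S) ∨ (T ∧ Q) = a + b − a·b on (0.2890, 0.4266) = 0.5923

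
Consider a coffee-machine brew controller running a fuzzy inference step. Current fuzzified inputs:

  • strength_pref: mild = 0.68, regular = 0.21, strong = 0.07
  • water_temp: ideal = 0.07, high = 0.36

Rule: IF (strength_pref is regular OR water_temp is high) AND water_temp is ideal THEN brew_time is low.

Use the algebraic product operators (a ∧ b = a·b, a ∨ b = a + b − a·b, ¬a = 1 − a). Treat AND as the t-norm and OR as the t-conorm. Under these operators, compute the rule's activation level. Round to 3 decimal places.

0.035

firing strength: (regular=0.21 OR high=0.36) = 0.4944; AND[a·b] with ideal=0.07 → w = 0.0346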